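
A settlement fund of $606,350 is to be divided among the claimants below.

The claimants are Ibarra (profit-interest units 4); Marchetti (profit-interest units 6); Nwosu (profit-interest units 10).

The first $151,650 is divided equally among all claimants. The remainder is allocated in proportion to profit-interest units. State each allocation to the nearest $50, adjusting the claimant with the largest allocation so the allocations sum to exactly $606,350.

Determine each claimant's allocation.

Ibarra: $141,500; Marchetti: $186,950; Nwosu: $277,900

First tranche $151,650 split equally: $50,550 each.
Remainder $454,700 by profit-interest units (total 20): Ibarra 90,940.00 → $90,950; Marchetti 136,410.00 → $136,400; Nwosu 227,350.00 → $227,350.
Totals: Ibarra $50,550 + $90,950 = $141,500; Marchetti $50,550 + $136,400 = $186,950; Nwosu $50,550 + $227,350 = $277,900.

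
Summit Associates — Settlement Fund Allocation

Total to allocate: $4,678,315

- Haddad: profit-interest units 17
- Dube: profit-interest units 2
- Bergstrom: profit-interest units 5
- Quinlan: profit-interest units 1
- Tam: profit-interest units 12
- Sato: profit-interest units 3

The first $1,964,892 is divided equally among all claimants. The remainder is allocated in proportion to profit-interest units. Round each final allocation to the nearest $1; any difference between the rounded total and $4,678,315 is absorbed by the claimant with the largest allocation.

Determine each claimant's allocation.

Equal tier: $1,964,892 ÷ 6 = $327,482 apiece.
Remainder $2,713,423 by profit-interest units (total 40): Haddad 1,153,204.77 → $1,153,205; Dube 135,671.15 → $135,671; Bergstrom 339,177.88 → $339,178; Quinlan 67,835.57 → $67,836; Tam 814,026.90 → $814,027; Sato 203,506.73 → $203,507.
Rounding difference −$1 on remainder applied to Haddad.
Totals: Haddad $327,482 + $1,153,204 = $1,480,686; Dube $327,482 + $135,671 = $463,153; Bergstrom $327,482 + $339,178 = $666,660; Quinlan $327,482 + $67,836 = $395,318; Tam $327,482 + $814,027 = $1,141,509; Sato $327,482 + $203,507 = $530,989.

Haddad: $1,480,686 | Dube: $463,153 | Bergstrom: $666,660 | Quinlan: $395,318 | Tam: $1,141,509 | Sato: $530,989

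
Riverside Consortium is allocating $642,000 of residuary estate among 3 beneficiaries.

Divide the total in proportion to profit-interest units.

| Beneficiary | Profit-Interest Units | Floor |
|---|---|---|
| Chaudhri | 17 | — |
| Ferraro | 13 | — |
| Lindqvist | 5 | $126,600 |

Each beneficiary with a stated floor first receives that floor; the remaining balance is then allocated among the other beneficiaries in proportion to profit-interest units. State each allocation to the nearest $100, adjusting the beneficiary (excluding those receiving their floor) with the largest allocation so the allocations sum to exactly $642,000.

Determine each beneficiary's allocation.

Fund the minimums — Lindqvist $126,600. Balance $515,400.
Balance split over remaining profit-interest units 30: Chaudhri 292,060.00 → $292,100; Ferraro 223,340.00 → $223,300.

Chaudhri: $292,100 · Ferraro: $223,300 · Lindqvist: $126,600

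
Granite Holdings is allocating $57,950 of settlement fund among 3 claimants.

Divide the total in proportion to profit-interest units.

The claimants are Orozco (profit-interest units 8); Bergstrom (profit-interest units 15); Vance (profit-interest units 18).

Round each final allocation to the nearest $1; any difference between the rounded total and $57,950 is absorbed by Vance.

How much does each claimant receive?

Profit-interest units total: 41.
Proportional shares: Orozco 8/41 × $57,950 = 11,307.32; Bergstrom 15/41 × $57,950 = 21,201.22; Vance 18/41 × $57,950 = 25,441.46.
After rounding ($1): Orozco $11,307; Bergstrom $21,201; Vance $25,441. Sum = $57,949.
Difference $57,950 − $57,949 = +$1 applied to Vance: Vance becomes $25,442.

Orozco: $11,307 | Bergstrom: $21,201 | Vance: $25,442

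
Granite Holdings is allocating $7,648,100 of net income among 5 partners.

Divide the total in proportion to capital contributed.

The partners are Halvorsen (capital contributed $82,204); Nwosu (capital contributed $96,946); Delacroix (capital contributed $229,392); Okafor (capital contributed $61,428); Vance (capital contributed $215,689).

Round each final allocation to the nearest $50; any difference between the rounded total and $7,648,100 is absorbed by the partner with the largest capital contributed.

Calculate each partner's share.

Halvorsen: $916,950 | Nwosu: $1,081,350 | Delacroix: $2,558,700 | Okafor: $685,200 | Vance: $2,405,900

Capital contributed total: 685,659.
Pro-rata amounts: Halvorsen 82,204/685,659 × $7,648,100 = 916,934.53; Nwosu 96,946/685,659 × $7,648,100 = 1,081,372.38; Delacroix 229,392/685,659 × $7,648,100 = 2,558,725.19; Okafor 61,428/685,659 × $7,648,100 = 685,191.16; Vance 215,689/685,659 × $7,648,100 = 2,405,876.74.
At nearest $50: Halvorsen $916,950; Nwosu $1,081,350; Delacroix $2,558,750; Okafor $685,200; Vance $2,405,900. Sum = $7,648,150.
Difference $7,648,100 − $7,648,150 = −$50 applied to largest capital contributed (Delacroix): Delacroix becomes $2,558,700.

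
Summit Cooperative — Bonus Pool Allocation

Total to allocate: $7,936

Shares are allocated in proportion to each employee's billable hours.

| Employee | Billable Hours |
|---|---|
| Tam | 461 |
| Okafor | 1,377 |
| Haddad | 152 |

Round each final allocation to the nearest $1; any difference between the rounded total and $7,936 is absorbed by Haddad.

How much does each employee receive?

Combined billable hours = 1,990.
Proportional shares: Tam 461/1,990 × $7,936 = 1,838.44; Okafor 1,377/1,990 × $7,936 = 5,491.39; Haddad 152/1,990 × $7,936 = 606.17.
At nearest $1: Tam $1,838; Okafor $5,491; Haddad $606. Sum = $7,935.
Difference $7,936 − $7,935 = +$1 applied to Haddad: Haddad becomes $607.

Tam: $1,838 · Okafor: $5,491 · Haddad: $607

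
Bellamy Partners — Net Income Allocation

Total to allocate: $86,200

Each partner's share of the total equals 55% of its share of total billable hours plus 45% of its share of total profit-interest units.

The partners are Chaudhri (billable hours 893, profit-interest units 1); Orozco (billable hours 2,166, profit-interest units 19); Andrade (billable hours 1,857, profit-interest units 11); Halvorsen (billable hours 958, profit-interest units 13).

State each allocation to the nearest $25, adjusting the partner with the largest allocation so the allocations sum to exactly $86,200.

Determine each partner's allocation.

Chaudhri: $8,100 · Orozco: $34,225 · Andrade: $24,675 · Halvorsen: $19,200

Billable hours total 5,874; profit-interest units total 44.
Blended shares (55% billable hours + 45% profit-interest units): Chaudhri 0.0938; Orozco 0.3971; Andrade 0.2864; Halvorsen 0.2227.
Pro-rata amounts: Chaudhri 8,089.14; Orozco 34,232.36; Andrade 24,685.65; Halvorsen 19,192.85.
At nearest $25: Chaudhri $8,100; Orozco $34,225; Andrade $24,675; Halvorsen $19,200. Sum = $86,200.
Sum already equals the total — no adjustment.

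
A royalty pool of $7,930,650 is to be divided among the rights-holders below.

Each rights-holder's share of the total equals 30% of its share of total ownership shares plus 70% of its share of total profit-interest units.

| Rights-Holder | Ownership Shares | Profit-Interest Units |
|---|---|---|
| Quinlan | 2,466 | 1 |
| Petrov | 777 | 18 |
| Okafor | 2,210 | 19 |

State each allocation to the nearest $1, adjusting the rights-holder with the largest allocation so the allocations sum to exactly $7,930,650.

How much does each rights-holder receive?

Ownership shares total 5,453; profit-interest units total 38.
Combined weights (30% ownership shares + 70% profit-interest units): Quinlan 0.1541; Petrov 0.3743; Okafor 0.4716.
Raw shares: Quinlan 1,222,029.83; Petrov 2,968,648.96; Okafor 3,739,971.21.
Rounded to nearest $1: Quinlan $1,222,030; Petrov $2,968,649; Okafor $3,739,971. Sum = $7,930,650.
No rounding difference to absorb.

Quinlan: $1,222,030 | Petrov: $2,968,649 | Okafor: $3,739,971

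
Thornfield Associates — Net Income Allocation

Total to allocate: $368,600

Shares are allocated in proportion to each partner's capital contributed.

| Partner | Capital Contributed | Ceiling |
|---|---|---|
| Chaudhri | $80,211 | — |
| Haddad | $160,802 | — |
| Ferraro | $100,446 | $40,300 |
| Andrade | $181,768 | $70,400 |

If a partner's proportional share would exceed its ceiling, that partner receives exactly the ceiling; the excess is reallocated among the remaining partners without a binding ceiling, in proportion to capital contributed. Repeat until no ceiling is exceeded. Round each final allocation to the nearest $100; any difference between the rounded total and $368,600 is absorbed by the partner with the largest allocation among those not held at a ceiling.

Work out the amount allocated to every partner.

Sum of capital contributed: 523,227.
Unconstrained shares: Chaudhri 56,506.59; Haddad 113,280.88; Ferraro 70,761.63; Andrade 128,050.89.
Held at cap: Ferraro ($40,300), Andrade ($70,400); balance $257,900 reallocated over remaining capital contributed 241,013.
Remaining shares: Chaudhri 85,831.12 → $85,800; Haddad 172,068.88 → $172,100.

Chaudhri: $85,800 · Haddad: $172,100 · Ferraro: $40,300 · Andrade: $70,400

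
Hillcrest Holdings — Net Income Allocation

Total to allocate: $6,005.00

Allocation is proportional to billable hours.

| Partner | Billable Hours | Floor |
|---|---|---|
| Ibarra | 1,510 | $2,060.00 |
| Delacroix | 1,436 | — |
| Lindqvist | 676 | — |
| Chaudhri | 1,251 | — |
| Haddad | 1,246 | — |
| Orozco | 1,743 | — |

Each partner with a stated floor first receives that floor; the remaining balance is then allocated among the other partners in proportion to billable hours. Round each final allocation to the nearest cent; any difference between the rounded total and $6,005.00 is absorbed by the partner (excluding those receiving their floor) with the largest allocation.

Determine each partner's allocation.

Ibarra: $2,060.00; Delacroix: $891.85; Lindqvist: $419.84; Chaudhri: $776.95; Haddad: $773.85; Orozco: $1,082.51

Fund the minimums — Ibarra $2,060.00. Balance $3,945.00.
Balance split over remaining billable hours 6,352: Delacroix 891.8482 → $891.85; Lindqvist 419.8394 → $419.84; Chaudhri 776.9514 → $776.95; Haddad 773.8460 → $773.85; Orozco 1,082.51496 → $1,082.51.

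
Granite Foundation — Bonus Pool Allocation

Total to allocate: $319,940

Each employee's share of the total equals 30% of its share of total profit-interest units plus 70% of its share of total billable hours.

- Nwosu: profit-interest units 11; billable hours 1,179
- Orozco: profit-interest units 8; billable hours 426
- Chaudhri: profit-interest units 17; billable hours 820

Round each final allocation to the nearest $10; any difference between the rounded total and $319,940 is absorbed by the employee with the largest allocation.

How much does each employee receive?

Nwosu: $138,220; Orozco: $60,670; Chaudhri: $121,050

Totals — profit-interest units 36, billable hours 2,425.
Combined weights (30% profit-interest units + 70% billable hours): Nwosu 0.4320; Orozco 0.1896; Chaudhri 0.3784.
Pro-rata amounts: Nwosu 138,212.98; Orozco 60,672.06; Chaudhri 121,054.96.
At nearest $10: Nwosu $138,210; Orozco $60,670; Chaudhri $121,050. Sum = $319,930.
Difference $319,940 − $319,930 = +$10 applied to largest allocation (Nwosu): Nwosu becomes $138,220.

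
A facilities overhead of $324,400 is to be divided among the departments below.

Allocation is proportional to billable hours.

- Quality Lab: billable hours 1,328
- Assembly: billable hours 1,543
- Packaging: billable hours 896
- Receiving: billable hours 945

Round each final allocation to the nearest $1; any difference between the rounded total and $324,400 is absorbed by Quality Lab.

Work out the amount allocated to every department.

Quality Lab: $91,426 | Assembly: $106,229 | Packaging: $61,686 | Receiving: $65,059

Sum of billable hours: 4,712.
Unrounded shares: Quality Lab 1,328/4,712 × $324,400 = 91,426.83; Assembly 1,543/4,712 × $324,400 = 106,228.61; Packaging 896/4,712 × $324,400 = 61,685.57; Receiving 945/4,712 × $324,400 = 65,059.00.
At nearest $1: Quality Lab $91,427; Assembly $106,229; Packaging $61,686; Receiving $65,059. Sum = $324,401.
Difference $324,400 − $324,401 = −$1 applied to Quality Lab: Quality Lab becomes $91,426.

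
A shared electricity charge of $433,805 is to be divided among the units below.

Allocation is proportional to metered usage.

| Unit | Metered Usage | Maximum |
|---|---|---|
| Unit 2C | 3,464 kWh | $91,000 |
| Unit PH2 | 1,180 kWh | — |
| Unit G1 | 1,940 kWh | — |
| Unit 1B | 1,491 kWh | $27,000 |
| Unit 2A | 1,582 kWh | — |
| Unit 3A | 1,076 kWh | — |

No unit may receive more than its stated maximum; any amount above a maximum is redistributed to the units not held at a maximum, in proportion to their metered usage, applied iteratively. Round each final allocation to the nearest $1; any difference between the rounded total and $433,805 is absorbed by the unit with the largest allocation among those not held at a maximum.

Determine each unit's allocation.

Combined metered usage = 10,733.
Proportional shares (ignoring caps): Unit 2C 140,007.502; Unit PH2 47,693.09; Unit G1 78,410.67; Unit 1B 60,263.04; Unit 2A 63,941.07; Unit 3A 43,489.63.
Held at cap: Unit 2C ($91,000), Unit 1B ($27,000); remaining pool $315,805 reallocated over remaining metered usage 5,778.
Remaining shares: Unit PH2 64,494.62 → $64,495; Unit G1 106,033.52 → $106,034; Unit 2A 86,466.51 → $86,467; Unit 3A 58,810.35 → $58,810.
Rounding difference −$1 applied to Unit G1 → $106,033.

Unit 2C: $91,000 · Unit PH2: $64,495 · Unit G1: $106,033 · Unit 1B: $27,000 · Unit 2A: $86,467 · Unit 3A: $58,810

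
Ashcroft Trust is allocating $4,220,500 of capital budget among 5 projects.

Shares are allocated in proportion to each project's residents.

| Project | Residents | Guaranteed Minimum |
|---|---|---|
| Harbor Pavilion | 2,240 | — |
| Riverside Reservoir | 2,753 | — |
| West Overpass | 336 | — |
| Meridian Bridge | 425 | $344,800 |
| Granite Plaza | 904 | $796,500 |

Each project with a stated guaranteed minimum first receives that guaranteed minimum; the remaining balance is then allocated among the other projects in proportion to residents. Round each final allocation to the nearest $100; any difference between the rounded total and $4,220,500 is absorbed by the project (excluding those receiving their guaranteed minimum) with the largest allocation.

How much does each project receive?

Harbor Pavilion: $1,294,300; Riverside Reservoir: $1,590,800; West Overpass: $194,100; Meridian Bridge: $344,800; Granite Plaza: $796,500

Fund the minimums — Meridian Bridge $344,800; Granite Plaza $796,500. Remaining pool $3,079,200.
Remaining pool split over remaining residents 5,329: Harbor Pavilion 1,294,315.63 → $1,294,300; Riverside Reservoir 1,590,737.02 → $1,590,700; West Overpass 194,147.34 → $194,100.
Rounding difference +$100 applied to Riverside Reservoir → $1,590,800.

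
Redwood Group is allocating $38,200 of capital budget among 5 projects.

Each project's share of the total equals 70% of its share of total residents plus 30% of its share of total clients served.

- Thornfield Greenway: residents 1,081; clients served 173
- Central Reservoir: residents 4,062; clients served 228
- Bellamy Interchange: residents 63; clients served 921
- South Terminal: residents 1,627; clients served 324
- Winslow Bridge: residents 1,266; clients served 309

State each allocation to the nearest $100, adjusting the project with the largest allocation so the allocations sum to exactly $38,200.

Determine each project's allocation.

Totals — residents 8,099, clients served 1,955.
Blended shares (70% residents + 30% clients served): Thornfield Greenway 0.1200; Central Reservoir 0.3861; Bellamy Interchange 0.1468; South Terminal 0.1903; Winslow Bridge 0.1568.
Raw shares: Thornfield Greenway 4,583.18; Central Reservoir 14,747.78; Bellamy Interchange 5,606.81; South Terminal 7,271.03; Winslow Bridge 5,991.20.
Rounded to nearest $100: Thornfield Greenway $4,600; Central Reservoir $14,700; Bellamy Interchange $5,600; South Terminal $7,300; Winslow Bridge $6,000. Sum = $38,200.
No rounding difference to absorb.

Thornfield Greenway: $4,600 · Central Reservoir: $14,700 · Bellamy Interchange: $5,600 · South Terminal: $7,300 · Winslow Bridge: $6,000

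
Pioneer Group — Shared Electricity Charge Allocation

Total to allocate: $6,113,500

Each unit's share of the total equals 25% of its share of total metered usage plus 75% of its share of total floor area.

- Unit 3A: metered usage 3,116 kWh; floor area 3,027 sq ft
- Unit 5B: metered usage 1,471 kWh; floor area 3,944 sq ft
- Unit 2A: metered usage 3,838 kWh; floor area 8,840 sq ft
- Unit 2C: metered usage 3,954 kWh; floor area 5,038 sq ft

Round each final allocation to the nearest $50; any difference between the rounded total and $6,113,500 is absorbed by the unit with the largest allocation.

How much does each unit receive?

Unit 3A: $1,050,400 | Unit 5B: $1,049,000 | Unit 2A: $2,417,950 | Unit 2C: $1,596,150

Totals — metered usage 12,379, floor area 20,849.
Composite weights (25% metered usage + 75% floor area): Unit 3A 0.1718; Unit 5B 0.1716; Unit 2A 0.3955; Unit 2C 0.2611.
Raw shares: Unit 3A 1,050,417.10; Unit 5B 1,048,984.15; Unit 2A 2,417,957.50; Unit 2C 1,596,141.26.
After rounding ($50): Unit 3A $1,050,400; Unit 5B $1,049,000; Unit 2A $2,417,950; Unit 2C $1,596,150. Sum = $6,113,500.
Sum already equals the total — no adjustment.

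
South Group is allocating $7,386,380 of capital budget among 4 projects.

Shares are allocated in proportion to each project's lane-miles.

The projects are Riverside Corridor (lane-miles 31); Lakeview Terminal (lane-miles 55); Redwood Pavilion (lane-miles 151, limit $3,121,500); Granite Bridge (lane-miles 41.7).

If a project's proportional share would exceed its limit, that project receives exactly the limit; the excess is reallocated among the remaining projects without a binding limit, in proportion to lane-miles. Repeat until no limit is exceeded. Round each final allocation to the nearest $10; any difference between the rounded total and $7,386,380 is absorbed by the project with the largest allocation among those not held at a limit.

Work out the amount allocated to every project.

Riverside Corridor: $1,035,330; Lakeview Terminal: $1,836,870; Redwood Pavilion: $3,121,500; Granite Bridge: $1,392,680

Combined lane-miles = 278.7.
Proportional shares (ignoring caps): Riverside Corridor 821,592.32; Lakeview Terminal 1,457,663.80; Redwood Pavilion 4,001,949.70; Granite Bridge 1,105,174.19.
Held at cap: Redwood Pavilion ($3,121,500); remaining pool $4,264,880 reallocated over remaining lane-miles 127.7.
Shares after redistribution: Riverside Corridor 1,035,327.17 → $1,035,330; Lakeview Terminal 1,836,870.79 → $1,836,870; Granite Bridge 1,392,682.04 → $1,392,680.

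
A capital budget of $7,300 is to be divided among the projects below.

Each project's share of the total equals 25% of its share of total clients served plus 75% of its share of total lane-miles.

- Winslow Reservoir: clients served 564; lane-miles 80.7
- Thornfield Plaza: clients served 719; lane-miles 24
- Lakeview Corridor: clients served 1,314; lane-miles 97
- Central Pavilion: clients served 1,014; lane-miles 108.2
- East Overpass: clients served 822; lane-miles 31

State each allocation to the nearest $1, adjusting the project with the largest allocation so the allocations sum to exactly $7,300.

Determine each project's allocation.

Clients served total 4,433; lane-miles total 340.9.
Combined weights (25% clients served + 75% lane-miles): Winslow Reservoir 0.2094; Thornfield Plaza 0.0933; Lakeview Corridor 0.2875; Central Pavilion 0.2952; East Overpass 0.1146.
Unrounded shares: Winslow Reservoir 1,528.27; Thornfield Plaza 681.45; Lakeview Corridor 2,098.82; Central Pavilion 2,155.19; East Overpass 836.28.
Rounded to nearest $1: Winslow Reservoir $1,528; Thornfield Plaza $681; Lakeview Corridor $2,099; Central Pavilion $2,155; East Overpass $836. Sum = $7,299.
Difference $7,300 − $7,299 = +$1 applied to largest allocation (Central Pavilion): Central Pavilion becomes $2,156.

Winslow Reservoir: $1,528 · Thornfield Plaza: $681 · Lakeview Corridor: $2,099 · Central Pavilion: $2,156 · East Overpass: $836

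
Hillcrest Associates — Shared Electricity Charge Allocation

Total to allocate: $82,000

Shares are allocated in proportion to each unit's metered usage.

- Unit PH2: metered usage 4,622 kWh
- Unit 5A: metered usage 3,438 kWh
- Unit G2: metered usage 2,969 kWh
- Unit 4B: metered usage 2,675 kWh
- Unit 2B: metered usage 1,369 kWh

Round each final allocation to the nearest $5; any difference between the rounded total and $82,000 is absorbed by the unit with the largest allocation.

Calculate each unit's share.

Unit PH2: $25,140 | Unit 5A: $18,705 | Unit G2: $16,150 | Unit 4B: $14,555 | Unit 2B: $7,450

Metered usage total: 15,073.
Unrounded shares: Unit PH2 4,622/15,073 × $82,000 = 25,144.56; Unit 5A 3,438/15,073 × $82,000 = 18,703.38; Unit G2 2,969/15,073 × $82,000 = 16,151.93; Unit 4B 2,675/15,073 × $82,000 = 14,552.51; Unit 2B 1,369/15,073 × $82,000 = 7,447.62.
At nearest $5: Unit PH2 $25,145; Unit 5A $18,705; Unit G2 $16,150; Unit 4B $14,555; Unit 2B $7,450. Sum = $82,005.
Difference $82,000 − $82,005 = −$5 applied to largest allocation (Unit PH2): Unit PH2 becomes $25,140.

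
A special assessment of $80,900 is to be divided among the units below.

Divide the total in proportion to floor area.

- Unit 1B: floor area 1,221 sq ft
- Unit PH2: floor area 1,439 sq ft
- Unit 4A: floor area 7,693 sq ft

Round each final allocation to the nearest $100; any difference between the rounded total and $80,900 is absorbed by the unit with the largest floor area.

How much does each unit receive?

Unit 1B: $9,500 | Unit PH2: $11,200 | Unit 4A: $60,200

Combined floor area = 10,353.
Pro-rata amounts: Unit 1B 1,221/10,353 × $80,900 = 9,541.09; Unit PH2 1,439/10,353 × $80,900 = 11,244.58; Unit 4A 7,693/10,353 × $80,900 = 60,114.33.
After rounding ($100): Unit 1B $9,500; Unit PH2 $11,200; Unit 4A $60,100. Sum = $80,800.
Difference $80,900 − $80,800 = +$100 applied to largest floor area (Unit 4A): Unit 4A becomes $60,200.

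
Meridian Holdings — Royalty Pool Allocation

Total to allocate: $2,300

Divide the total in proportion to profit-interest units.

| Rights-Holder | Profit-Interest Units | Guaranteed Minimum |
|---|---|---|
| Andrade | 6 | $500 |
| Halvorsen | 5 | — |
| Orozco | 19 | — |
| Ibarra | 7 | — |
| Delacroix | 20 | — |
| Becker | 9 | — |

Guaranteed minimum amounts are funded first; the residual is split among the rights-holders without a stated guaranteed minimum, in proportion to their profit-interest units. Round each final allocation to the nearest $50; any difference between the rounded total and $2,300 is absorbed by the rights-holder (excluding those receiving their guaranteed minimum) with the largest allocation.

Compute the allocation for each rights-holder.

Guaranteed amounts: Andrade $500. Balance $1,800.
Balance split over remaining profit-interest units 60: Halvorsen 150.00 → $150; Orozco 570.00 → $550; Ibarra 210.00 → $200; Delacroix 600.00 → $600; Becker 270.00 → $250.
Rounding difference +$50 applied to Delacroix → $650.

Andrade: $500 · Halvorsen: $150 · Orozco: $550 · Ibarra: $200 · Delacroix: $650 · Becker: $250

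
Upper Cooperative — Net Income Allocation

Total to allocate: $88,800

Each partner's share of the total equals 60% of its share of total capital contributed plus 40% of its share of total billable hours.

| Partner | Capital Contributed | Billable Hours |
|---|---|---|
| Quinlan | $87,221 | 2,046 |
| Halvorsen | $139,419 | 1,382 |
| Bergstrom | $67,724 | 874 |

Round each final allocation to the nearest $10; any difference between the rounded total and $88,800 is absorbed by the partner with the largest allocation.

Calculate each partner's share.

Totals — capital contributed 294,364, billable hours 4,302.
Combined weights (60% capital contributed + 40% billable hours): Quinlan 0.3680; Halvorsen 0.4127; Bergstrom 0.2193.
Proportional shares: Quinlan 32,680.09; Halvorsen 36,645.55; Bergstrom 19,474.36.
Rounded to nearest $10: Quinlan $32,680; Halvorsen $36,650; Bergstrom $19,470. Sum = $88,800.
Sum already equals the total — no adjustment.

Quinlan: $32,680 · Halvorsen: $36,650 · Bergstrom: $19,470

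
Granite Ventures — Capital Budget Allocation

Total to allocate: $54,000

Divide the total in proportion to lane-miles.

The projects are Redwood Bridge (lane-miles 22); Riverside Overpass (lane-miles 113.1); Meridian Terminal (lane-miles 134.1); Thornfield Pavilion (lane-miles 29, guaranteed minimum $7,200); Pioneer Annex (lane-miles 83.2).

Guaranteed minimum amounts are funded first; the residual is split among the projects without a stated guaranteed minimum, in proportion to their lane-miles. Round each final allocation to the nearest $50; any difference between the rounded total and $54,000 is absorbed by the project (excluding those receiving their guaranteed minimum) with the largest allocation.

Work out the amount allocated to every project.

Redwood Bridge: $2,900 | Riverside Overpass: $15,000 | Meridian Terminal: $17,850 | Thornfield Pavilion: $7,200 | Pioneer Annex: $11,050

Fund the minimums — Thornfield Pavilion $7,200. Residual $46,800.
Residual split over remaining lane-miles 352.4: Redwood Bridge 2,921.68 → $2,900; Riverside Overpass 15,020.09 → $15,000; Meridian Terminal 17,808.97 → $17,800; Pioneer Annex 11,049.26 → $11,050.
Rounding difference +$50 applied to Meridian Terminal → $17,850.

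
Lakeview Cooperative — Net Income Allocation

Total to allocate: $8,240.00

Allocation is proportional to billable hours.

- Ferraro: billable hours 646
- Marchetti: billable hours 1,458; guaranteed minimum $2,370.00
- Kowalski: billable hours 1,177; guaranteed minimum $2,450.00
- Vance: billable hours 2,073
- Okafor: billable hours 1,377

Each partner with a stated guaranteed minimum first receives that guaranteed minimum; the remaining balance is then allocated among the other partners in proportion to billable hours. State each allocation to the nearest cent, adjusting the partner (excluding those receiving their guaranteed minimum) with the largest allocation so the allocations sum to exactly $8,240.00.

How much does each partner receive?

Ferraro: $539.38; Marchetti: $2,370.00; Kowalski: $2,450.00; Vance: $1,730.88; Okafor: $1,149.74

Minimums first: Marchetti $2,370.00; Kowalski $2,450.00. Balance $3,420.00.
Balance split over remaining billable hours 4,096: Ferraro 539.3848 → $539.38; Vance 1,730.8740 → $1,730.87; Okafor 1,149.7412 → $1,149.74.
Rounding difference +$0.01 applied to Vance → $1,730.88.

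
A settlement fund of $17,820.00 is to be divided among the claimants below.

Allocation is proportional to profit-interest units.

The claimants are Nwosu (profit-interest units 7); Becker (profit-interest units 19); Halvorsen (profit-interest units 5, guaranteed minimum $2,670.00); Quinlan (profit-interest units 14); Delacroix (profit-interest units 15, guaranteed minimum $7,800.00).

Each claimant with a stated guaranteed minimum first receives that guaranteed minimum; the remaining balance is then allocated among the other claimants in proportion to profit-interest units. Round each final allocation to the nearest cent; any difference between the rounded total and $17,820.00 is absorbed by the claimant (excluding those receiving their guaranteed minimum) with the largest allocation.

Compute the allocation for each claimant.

Guaranteed amounts: Halvorsen $2,670.00; Delacroix $7,800.00. Balance $7,350.00.
Balance split over remaining profit-interest units 40: Nwosu 1,286.2500 → $1,286.25; Becker 3,491.2500 → $3,491.25; Quinlan 2,572.5000 → $2,572.50.

Nwosu: $1,286.25; Becker: $3,491.25; Halvorsen: $2,670.00; Quinlan: $2,572.50; Delacroix: $7,800.00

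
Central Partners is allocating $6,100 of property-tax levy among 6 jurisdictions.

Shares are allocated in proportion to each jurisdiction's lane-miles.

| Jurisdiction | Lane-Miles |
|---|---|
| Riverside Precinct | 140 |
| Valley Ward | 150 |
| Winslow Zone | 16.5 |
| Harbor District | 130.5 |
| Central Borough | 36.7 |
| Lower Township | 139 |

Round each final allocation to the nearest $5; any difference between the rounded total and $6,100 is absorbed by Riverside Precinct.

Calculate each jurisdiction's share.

Riverside Precinct: $1,390 | Valley Ward: $1,495 | Winslow Zone: $165 | Harbor District: $1,300 | Central Borough: $365 | Lower Township: $1,385

Combined lane-miles = 612.7.
Unrounded shares: Riverside Precinct 140/612.7 × $6,100 = 1,393.83; Valley Ward 150/612.7 × $6,100 = 1,493.39; Winslow Zone 16.5/612.7 × $6,100 = 164.27; Harbor District 130.5/612.7 × $6,100 = 1,299.25; Central Borough 36.7/612.7 × $6,100 = 365.38; Lower Township 139/612.7 × $6,100 = 1,383.87.
Rounded to nearest $5: Riverside Precinct $1,395; Valley Ward $1,495; Winslow Zone $165; Harbor District $1,300; Central Borough $365; Lower Township $1,385. Sum = $6,105.
Difference $6,100 − $6,105 = −$5 applied to Riverside Precinct: Riverside Precinct becomes $1,390.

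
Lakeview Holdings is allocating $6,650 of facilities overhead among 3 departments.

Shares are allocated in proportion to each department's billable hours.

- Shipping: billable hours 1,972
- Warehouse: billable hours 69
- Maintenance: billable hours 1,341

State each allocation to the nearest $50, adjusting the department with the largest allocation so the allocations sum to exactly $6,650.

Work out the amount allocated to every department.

Billable hours total: 3,382.
Unrounded shares: Shipping 1,972/3,382 × $6,650 = 3,877.53; Warehouse 69/3,382 × $6,650 = 135.67; Maintenance 1,341/3,382 × $6,650 = 2,636.80.
At nearest $50: Shipping $3,900; Warehouse $150; Maintenance $2,650. Sum = $6,700.
Difference $6,650 − $6,700 = −$50 applied to largest allocation (Shipping): Shipping becomes $3,850.

Shipping: $3,850 · Warehouse: $150 · Maintenance: $2,650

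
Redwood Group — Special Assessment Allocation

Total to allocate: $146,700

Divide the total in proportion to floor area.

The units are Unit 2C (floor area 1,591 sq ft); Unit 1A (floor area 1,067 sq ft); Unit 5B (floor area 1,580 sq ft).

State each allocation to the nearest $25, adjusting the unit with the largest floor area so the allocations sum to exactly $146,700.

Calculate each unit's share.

Unit 2C: $55,075 | Unit 1A: $36,925 | Unit 5B: $54,700

Floor area total: 1,591 + 1,067 + 1,580 = 4,238.
Raw shares: Unit 2C 55,073.08; Unit 1A 36,934.62; Unit 5B 54,692.31.
After rounding ($25): Unit 2C $55,075; Unit 1A $36,925; Unit 5B $54,700. Sum = $146,700.
Rounded total matches; no reconciliation needed.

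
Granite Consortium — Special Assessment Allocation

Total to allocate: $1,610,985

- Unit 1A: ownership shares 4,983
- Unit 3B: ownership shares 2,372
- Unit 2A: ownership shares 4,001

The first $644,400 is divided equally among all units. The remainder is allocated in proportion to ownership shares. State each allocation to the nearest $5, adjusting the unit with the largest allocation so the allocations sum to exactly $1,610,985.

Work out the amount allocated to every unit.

Equal tier: $644,400 ÷ 3 = $214,800 apiece.
Remainder $966,585 by ownership shares (total 11,356): Unit 1A 424,136.41 → $424,135; Unit 3B 201,896.76 → $201,895; Unit 2A 340,551.83 → $340,550.
Rounding difference +$5 on remainder applied to Unit 1A.
Totals: Unit 1A $214,800 + $424,140 = $638,940; Unit 3B $214,800 + $201,895 = $416,695; Unit 2A $214,800 + $340,550 = $555,350.

Unit 1A: $638,940 | Unit 3B: $416,695 | Unit 2A: $555,350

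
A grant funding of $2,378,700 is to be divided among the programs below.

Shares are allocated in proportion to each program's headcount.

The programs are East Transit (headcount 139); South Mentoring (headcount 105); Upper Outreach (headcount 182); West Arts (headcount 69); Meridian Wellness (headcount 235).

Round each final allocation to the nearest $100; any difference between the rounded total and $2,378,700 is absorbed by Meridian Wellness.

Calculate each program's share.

East Transit: $452,900 · South Mentoring: $342,100 · Upper Outreach: $593,000 · West Arts: $224,800 · Meridian Wellness: $765,900

Total headcount = 730.
Raw shares: East Transit 139/730 × $2,378,700 = 452,930.55; South Mentoring 105/730 × $2,378,700 = 342,141.78; Upper Outreach 182/730 × $2,378,700 = 593,045.75; West Arts 69/730 × $2,378,700 = 224,836.03; Meridian Wellness 235/730 × $2,378,700 = 765,745.89.
At nearest $100: East Transit $452,900; South Mentoring $342,100; Upper Outreach $593,000; West Arts $224,800; Meridian Wellness $765,700. Sum = $2,378,500.
Difference $2,378,700 − $2,378,500 = +$200 applied to Meridian Wellness: Meridian Wellness becomes $765,900.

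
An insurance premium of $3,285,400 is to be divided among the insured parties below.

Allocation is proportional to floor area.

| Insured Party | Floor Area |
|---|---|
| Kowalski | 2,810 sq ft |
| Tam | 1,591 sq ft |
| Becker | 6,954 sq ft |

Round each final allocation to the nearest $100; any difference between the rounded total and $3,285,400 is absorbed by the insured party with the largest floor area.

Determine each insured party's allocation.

Total floor area = 2,810 + 1,591 + 6,954 = 11,355.
Raw shares: Kowalski 813,031.62; Tam 460,332.14; Becker 2,012,036.25.
Rounded to nearest $100: Kowalski $813,000; Tam $460,300; Becker $2,012,000. Sum = $3,285,300.
Difference $3,285,400 − $3,285,300 = +$100 applied to largest floor area (Becker): Becker becomes $2,012,100.

Kowalski: $813,000; Tam: $460,300; Becker: $2,012,100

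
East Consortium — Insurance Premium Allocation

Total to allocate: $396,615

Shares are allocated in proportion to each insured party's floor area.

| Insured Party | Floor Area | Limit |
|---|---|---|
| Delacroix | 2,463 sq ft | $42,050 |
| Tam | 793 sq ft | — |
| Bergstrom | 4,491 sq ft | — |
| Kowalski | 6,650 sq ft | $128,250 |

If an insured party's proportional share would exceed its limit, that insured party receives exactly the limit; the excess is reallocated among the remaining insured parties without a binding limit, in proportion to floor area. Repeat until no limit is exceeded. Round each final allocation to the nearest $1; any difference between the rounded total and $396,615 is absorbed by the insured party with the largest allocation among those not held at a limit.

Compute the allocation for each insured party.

Total floor area = 14,397.
Pro-rata shares before constraints: Delacroix 67,851.83; Tam 21,845.92; Bergstrom 123,720.08; Kowalski 183,197.18.
Cap binds for Delacroix ($42,050), Kowalski ($128,250); residual $226,315 reallocated over remaining floor area 5,284.
Shares after redistribution: Tam 33,964.38 → $33,964; Bergstrom 192,350.62 → $192,351.

Delacroix: $42,050 · Tam: $33,964 · Bergstrom: $192,351 · Kowalski: $128,250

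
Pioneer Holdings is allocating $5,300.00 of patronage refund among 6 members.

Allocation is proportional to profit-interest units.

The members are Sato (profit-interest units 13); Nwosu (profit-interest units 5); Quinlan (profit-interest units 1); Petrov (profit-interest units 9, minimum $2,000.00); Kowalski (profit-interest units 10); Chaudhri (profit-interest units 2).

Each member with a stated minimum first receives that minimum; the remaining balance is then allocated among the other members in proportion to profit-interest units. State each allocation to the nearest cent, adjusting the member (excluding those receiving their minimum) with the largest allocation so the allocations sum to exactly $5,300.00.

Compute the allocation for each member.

Sato: $1,383.87 | Nwosu: $532.26 | Quinlan: $106.45 | Petrov: $2,000.00 | Kowalski: $1,064.52 | Chaudhri: $212.90

Minimums first: Petrov $2,000.00. Remaining pool $3,300.00.
Remaining pool split over remaining profit-interest units 31: Sato 1,383.8710 → $1,383.87; Nwosu 532.2581 → $532.26; Quinlan 106.4516 → $106.45; Kowalski 1,064.5161 → $1,064.52; Chaudhri 212.9032 → $212.90.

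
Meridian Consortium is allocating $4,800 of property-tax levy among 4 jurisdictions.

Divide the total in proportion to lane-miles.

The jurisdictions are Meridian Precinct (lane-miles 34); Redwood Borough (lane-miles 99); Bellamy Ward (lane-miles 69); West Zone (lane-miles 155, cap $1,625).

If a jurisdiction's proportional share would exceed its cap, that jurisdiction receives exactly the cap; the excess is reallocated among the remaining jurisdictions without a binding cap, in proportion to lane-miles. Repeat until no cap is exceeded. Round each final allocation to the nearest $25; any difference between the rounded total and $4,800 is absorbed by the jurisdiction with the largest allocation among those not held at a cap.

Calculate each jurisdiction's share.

Sum of lane-miles: 357.
Proportional shares (ignoring caps): Meridian Precinct 457.14; Redwood Borough 1,331.09; Bellamy Ward 927.73; West Zone 2,084.03.
Cap binds for West Zone ($1,625); remaining pool $3,175 reallocated over remaining lane-miles 202.
Redistributed shares: Meridian Precinct 534.41 → $525; Redwood Borough 1,556.06 → $1,550; Bellamy Ward 1,084.53 → $1,075.
Rounding difference +$25 applied to Redwood Borough → $1,575.

Meridian Precinct: $525; Redwood Borough: $1,575; Bellamy Ward: $1,075; West Zone: $1,625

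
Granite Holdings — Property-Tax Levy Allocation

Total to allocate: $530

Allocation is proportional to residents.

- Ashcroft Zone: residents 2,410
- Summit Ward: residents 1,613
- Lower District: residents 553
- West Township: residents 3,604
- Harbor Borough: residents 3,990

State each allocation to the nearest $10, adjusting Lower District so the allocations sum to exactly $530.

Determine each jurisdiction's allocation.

Ashcroft Zone: $100; Summit Ward: $70; Lower District: $30; West Township: $160; Harbor Borough: $170

Residents total: 12,170.
Unrounded shares: Ashcroft Zone 2,410/12,170 × $530 = 104.95; Summit Ward 1,613/12,170 × $530 = 70.25; Lower District 553/12,170 × $530 = 24.08; West Township 3,604/12,170 × $530 = 156.95; Harbor Borough 3,990/12,170 × $530 = 173.76.
At nearest $10: Ashcroft Zone $100; Summit Ward $70; Lower District $20; West Township $160; Harbor Borough $170. Sum = $520.
Difference $530 − $520 = +$10 applied to Lower District: Lower District becomes $30.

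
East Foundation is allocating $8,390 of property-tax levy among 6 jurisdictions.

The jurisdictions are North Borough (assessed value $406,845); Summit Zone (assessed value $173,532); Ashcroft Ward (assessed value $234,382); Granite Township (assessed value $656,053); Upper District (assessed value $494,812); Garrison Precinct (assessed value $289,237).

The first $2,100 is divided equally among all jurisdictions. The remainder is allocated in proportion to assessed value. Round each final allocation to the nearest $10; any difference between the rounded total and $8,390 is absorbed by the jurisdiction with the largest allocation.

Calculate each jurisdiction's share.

First tranche $2,100 split equally: $350 each.
Remainder $6,290 by assessed value (total 2,254,861): North Borough 1,134.91 → $1,130; Summit Zone 484.07 → $480; Ashcroft Ward 653.82 → $650; Granite Township 1,830.08 → $1,830; Upper District 1,380.29 → $1,380; Garrison Precinct 806.83 → $810.
Rounding difference +$10 on remainder applied to Granite Township.
Totals: North Borough $350 + $1,130 = $1,480; Summit Zone $350 + $480 = $830; Ashcroft Ward $350 + $650 = $1,000; Granite Township $350 + $1,840 = $2,190; Upper District $350 + $1,380 = $1,730; Garrison Precinct $350 + $810 = $1,160.

North Borough: $1,480 · Summit Zone: $830 · Ashcroft Ward: $1,000 · Granite Township: $2,190 · Upper District: $1,730 · Garrison Precinct: $1,160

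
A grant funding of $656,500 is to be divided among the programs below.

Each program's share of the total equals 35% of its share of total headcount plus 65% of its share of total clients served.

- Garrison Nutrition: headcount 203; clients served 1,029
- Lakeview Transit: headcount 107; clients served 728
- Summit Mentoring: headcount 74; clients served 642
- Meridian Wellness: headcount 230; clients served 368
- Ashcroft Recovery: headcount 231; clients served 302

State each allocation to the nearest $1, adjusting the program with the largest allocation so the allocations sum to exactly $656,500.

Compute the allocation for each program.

Headcount total 845; clients served total 3,069.
Combined weights (35% headcount + 65% clients served): Garrison Nutrition 0.3020; Lakeview Transit 0.1985; Summit Mentoring 0.1666; Meridian Wellness 0.1732; Ashcroft Recovery 0.1596.
Proportional shares: Garrison Nutrition 198,276.31; Lakeview Transit 130,319.56; Summit Mentoring 109,388.34; Meridian Wellness 113,710.38; Ashcroft Recovery 104,805.42.
After rounding ($1): Garrison Nutrition $198,276; Lakeview Transit $130,320; Summit Mentoring $109,388; Meridian Wellness $113,710; Ashcroft Recovery $104,805. Sum = $656,499.
Difference $656,500 − $656,499 = +$1 applied to largest allocation (Garrison Nutrition): Garrison Nutrition becomes $198,277.

Garrison Nutrition: $198,277; Lakeview Transit: $130,320; Summit Mentoring: $109,388; Meridian Wellness: $113,710; Ashcroft Recovery: $104,805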